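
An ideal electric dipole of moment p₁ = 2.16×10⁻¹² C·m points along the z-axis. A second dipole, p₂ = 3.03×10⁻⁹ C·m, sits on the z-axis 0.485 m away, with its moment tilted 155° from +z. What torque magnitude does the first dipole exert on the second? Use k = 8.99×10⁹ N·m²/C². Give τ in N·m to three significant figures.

τ ≈ 4.36×10⁻¹⁰ N·m

The second dipole sits on the axis of the first, so the field there is axial: E₁ = 2kp₁/r³ along +z.
E₁ = 2(8.99×10⁹)(2.16×10⁻¹²)/(0.485)³ = 0.3404 N/C.
Torque on the second dipole: τ = p₂ E₁ sinθ.
τ = (3.03×10⁻⁹)(0.3404)·sin155° = 4.359×10⁻¹⁰ N·m.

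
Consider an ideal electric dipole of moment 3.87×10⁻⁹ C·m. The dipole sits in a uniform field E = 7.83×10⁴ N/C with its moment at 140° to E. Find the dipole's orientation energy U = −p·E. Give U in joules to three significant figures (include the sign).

U = −p·E = −pE cosθ.
U = −(3.87×10⁻⁹)(7.83×10⁴)·cos140° = 2.321×10⁻⁴ J.

U ≈ 2.32×10⁻⁴ J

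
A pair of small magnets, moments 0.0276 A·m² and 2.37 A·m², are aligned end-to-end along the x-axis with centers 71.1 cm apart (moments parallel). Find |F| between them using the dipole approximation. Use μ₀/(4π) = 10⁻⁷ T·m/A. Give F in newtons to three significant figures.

F ≈ 1.54×10⁻⁷ N

On-axis B of dipole 1: B = (μ₀/4π)·2m₁/r³. Force on dipole 2: F = m₂·dB/dr.
dB/dr = −(μ₀/4π)·6m₁/r⁴, so |F| = (μ₀/4π)·6m₁m₂/r⁴.
F = 6(10⁻⁷)(0.0276)(2.37)/(0.711)⁴ = 1.536×10⁻⁷ N.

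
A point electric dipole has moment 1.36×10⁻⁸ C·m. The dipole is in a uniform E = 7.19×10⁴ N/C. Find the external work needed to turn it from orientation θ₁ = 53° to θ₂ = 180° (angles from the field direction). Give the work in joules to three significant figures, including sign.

W ≈ 0.00157 J

W_ext = ΔU = U(θ₂) − U(θ₁) = −pE cosθ₂ − (−pE cosθ₁) = pE(cosθ₁ − cosθ₂).
W = (1.36×10⁻⁸)(7.19×10⁴)·(cos53° − cos180°) = (9.778×10⁻⁴)·(+1.6018) = 0.001566 J.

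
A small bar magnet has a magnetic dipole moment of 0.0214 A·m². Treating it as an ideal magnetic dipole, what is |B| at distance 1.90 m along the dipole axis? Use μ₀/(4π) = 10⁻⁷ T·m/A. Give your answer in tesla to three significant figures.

On axis B = (μ₀/4π)·2m/r³.
B = 2·(10⁻⁷)·(0.0214) / (1.90)³ = 6.240×10⁻¹⁰ T.

B ≈ 6.24×10⁻¹⁰ T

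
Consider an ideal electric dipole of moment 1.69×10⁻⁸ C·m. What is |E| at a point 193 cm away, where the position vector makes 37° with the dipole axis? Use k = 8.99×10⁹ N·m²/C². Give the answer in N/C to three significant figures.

At angle θ the dipole field magnitude is E = (kp/r³)·√(1 + 3cos²θ).
kp/r³ = (8.99×10⁹)(1.69×10⁻⁸) / (1.93)³ = 21.13 N/C.
√(1 + 3cos²37°) = √(1 + 3·0.6378) = √2.9135 ≈ 1.7069.
E ≈ 21.13 × 1.707 = 36.07 N/C.

E ≈ 36.1 N/C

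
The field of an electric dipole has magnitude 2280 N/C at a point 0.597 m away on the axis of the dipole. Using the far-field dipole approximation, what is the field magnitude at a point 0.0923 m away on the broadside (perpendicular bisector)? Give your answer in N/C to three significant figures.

E ≈ 3.08×10⁵ N/C

Dipole fields scale as 1/r³ in the far field.
The axial field is twice the equatorial field at the same r, so the geometry factor is 1/2.
E₂ = E₁ · (1/2) · (r₁/r₂)³ = 2280 · 0.5 · (0.597/0.0923)³.
(r₁/r₂)³ = (6.468)³ = 270.6.
E₂ ≈ 3.085×10⁵ N/C.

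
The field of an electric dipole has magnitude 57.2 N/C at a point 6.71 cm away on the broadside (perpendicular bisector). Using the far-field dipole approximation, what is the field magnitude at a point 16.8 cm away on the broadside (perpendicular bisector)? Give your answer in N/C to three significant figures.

Dipole fields scale as 1/r³ in the far field; the geometry is the same at both points.
E₂ = E₁ · (r₁/r₂)³ = 57.2 · (6.71/16.8)³.
(r₁/r₂)³ = (0.3994)³ = 0.06371.
E₂ ≈ 3.644 N/C.

E ≈ 3.64 N/C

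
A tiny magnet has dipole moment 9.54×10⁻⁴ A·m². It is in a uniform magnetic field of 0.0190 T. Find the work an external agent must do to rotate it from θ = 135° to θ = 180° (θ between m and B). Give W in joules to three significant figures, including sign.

W ≈ 5.31×10⁻⁶ J

W_ext = ΔU = −mB cosθ₂ + mB cosθ₁ = mB(cosθ₁ − cosθ₂).
W = (9.54×10⁻⁴)(0.0190)·(cos135° − cos180°) = (1.813×10⁻⁵)·(+0.2929) = 5.309×10⁻⁶ J.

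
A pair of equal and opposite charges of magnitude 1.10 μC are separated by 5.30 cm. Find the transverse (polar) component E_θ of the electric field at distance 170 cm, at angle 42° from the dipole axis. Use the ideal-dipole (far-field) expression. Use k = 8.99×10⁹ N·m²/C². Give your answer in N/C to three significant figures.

E_θ ≈ 71.4 N/C

Dipole moment p = qd = (1.10×10⁻⁶ C)(0.0530 m) = 5.83×10⁻⁸ C·m.
For a dipole, E_θ = (kp sinθ)/r³.
kp/r³ = (8.99×10⁹)(5.83×10⁻⁸)/(1.70)³ = 106.7 N/C.
E_θ = 106.7·sin42° = 71.38 N/C.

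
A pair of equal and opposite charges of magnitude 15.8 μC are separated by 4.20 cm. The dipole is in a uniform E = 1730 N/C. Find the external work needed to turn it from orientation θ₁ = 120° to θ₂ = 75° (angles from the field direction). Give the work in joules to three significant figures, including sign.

Dipole moment p = qd = (1.58×10⁻⁵ C)(0.0420 m) = 6.636×10⁻⁷ C·m.
W_ext = ΔU = U(θ₂) − U(θ₁) = −pE cosθ₂ − (−pE cosθ₁) = pE(cosθ₁ − cosθ₂).
W = (6.636×10⁻⁷)(1730)·(cos120° − cos75°) = (0.001148)·(-0.7588) = -8.711×10⁻⁴ J.

W ≈ -8.71×10⁻⁴ J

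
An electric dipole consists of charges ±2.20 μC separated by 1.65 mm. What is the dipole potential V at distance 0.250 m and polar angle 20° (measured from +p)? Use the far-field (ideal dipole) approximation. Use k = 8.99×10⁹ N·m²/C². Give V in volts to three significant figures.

Dipole moment p = qd = (2.20×10⁻⁶ C)(0.00165 m) = 3.63×10⁻⁹ C·m.
The dipole potential is V = kp cosθ / r².
V = (8.99×10⁹)(3.63×10⁻⁹)·cos20° / (0.250)² = 490.7 V.

V ≈ 491 V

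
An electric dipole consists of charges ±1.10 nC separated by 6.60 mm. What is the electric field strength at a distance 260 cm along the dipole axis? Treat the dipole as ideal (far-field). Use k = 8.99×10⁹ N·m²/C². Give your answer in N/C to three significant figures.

E ≈ 0.00743 N/C

Dipole moment p = qd = (1.10×10⁻⁹ C)(0.00660 m) = 7.26×10⁻¹² C·m.
On the dipole axis E = 2kp/r³.
E = 2·(8.99×10⁹)(7.26×10⁻¹²) / (2.60)³ = 0.007427 N/C.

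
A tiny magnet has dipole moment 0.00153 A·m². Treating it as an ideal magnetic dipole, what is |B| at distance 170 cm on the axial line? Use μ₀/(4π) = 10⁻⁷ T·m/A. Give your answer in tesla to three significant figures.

On axis B = (μ₀/4π)·2m/r³.
B = 2·(10⁻⁷)·(0.00153) / (1.70)³ = 6.228×10⁻¹¹ T.

B ≈ 6.23×10⁻¹¹ T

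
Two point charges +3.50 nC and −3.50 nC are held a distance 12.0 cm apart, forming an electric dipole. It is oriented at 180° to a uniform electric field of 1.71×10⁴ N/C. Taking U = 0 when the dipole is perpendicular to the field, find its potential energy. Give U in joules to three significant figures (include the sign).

U ≈ 7.18×10⁻⁶ J

Dipole moment p = qd = (3.50×10⁻⁹ C)(0.120 m) = 4.20×10⁻¹⁰ C·m.
U = −p·E = −pE cosθ.
U = −(4.20×10⁻¹⁰)(1.71×10⁴)·cos180° = 7.182×10⁻⁶ J.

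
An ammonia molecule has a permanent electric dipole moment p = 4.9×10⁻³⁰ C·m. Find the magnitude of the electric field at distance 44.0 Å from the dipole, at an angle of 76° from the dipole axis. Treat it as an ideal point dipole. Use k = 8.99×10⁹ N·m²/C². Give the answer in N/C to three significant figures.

E ≈ 5.61×10⁵ N/C

At angle θ the dipole field magnitude is E = (kp/r³)·√(1 + 3cos²θ).
kp/r³ = (8.99×10⁹)(4.90×10⁻³⁰) / (4.40×10⁻⁹)³ = 5.171×10⁵ N/C.
√(1 + 3cos²76°) = √(1 + 3·0.0585) = √1.1756 ≈ 1.0842.
E ≈ 5.171×10⁵ × 1.084 = 5.607×10⁵ N/C.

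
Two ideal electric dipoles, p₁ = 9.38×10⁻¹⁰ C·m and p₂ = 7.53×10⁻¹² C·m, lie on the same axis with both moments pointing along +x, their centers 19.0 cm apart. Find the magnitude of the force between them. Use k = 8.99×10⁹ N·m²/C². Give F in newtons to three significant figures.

F ≈ 2.92×10⁻⁷ N

On-axis field of dipole 1 at distance r: E = 2kp₁/r³. Force on dipole 2 is F = p₂·dE/dr (gradient along axis).
dE/dr = −6kp₁/r⁴, so |F| = 6kp₁p₂/r⁴ (attractive for aligned moments).
F = 6(8.99×10⁹)(9.38×10⁻¹⁰)(7.53×10⁻¹²)/(0.190)⁴ = 2.923×10⁻⁷ N.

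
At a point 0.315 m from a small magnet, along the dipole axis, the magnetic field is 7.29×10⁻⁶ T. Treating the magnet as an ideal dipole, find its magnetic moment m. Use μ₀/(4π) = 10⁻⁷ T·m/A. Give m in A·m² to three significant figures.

On axis B = (μ₀/4π)·2m/r³, so m = Br³·4π/(μ₀·2).
m = (7.29×10⁻⁶)·(0.315)³ / (2·10⁻⁷) = 1.139 A·m².

m ≈ 1.14 A·m²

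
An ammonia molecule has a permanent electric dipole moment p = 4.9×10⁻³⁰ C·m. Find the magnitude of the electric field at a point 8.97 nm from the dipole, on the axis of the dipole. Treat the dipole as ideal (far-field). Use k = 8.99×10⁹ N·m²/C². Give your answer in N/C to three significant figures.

E ≈ 1.22×10⁵ N/C

On the dipole axis E = 2kp/r³.
E = 2·(8.99×10⁹)(4.90×10⁻³⁰) / (8.97×10⁻⁹)³ = 1.221×10⁵ N/C.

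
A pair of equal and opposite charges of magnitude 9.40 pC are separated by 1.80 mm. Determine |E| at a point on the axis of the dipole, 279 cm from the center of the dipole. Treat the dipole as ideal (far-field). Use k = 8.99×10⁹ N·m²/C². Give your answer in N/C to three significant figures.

E ≈ 1.40×10⁻⁵ N/C

Dipole moment p = qd = (9.40×10⁻¹² C)(0.00180 m) = 1.692×10⁻¹⁴ C·m.
On the dipole axis E = 2kp/r³.
E = 2·(8.99×10⁹)(1.692×10⁻¹⁴) / (2.79)³ = 1.401×10⁻⁵ N/C.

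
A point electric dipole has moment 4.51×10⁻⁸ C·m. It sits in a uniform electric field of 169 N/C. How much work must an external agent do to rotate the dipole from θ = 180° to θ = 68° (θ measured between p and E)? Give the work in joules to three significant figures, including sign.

W ≈ -1.05×10⁻⁵ J

W_ext = ΔU = U(θ₂) − U(θ₁) = −pE cosθ₂ − (−pE cosθ₁) = pE(cosθ₁ − cosθ₂).
W = (4.51×10⁻⁸)(169)·(cos180° − cos68°) = (7.622×10⁻⁶)·(-1.3746) = -1.048×10⁻⁵ J.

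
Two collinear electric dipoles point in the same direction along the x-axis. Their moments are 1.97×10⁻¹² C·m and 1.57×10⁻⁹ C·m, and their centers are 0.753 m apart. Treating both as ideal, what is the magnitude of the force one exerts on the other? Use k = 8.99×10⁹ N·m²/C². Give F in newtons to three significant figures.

F ≈ 5.19×10⁻¹⁰ N

On-axis field of dipole 1 at distance r: E = 2kp₁/r³. Force on dipole 2 is F = p₂·dE/dr (gradient along axis).
dE/dr = −6kp₁/r⁴, so |F| = 6kp₁p₂/r⁴ (attractive for aligned moments).
F = 6(8.99×10⁹)(1.97×10⁻¹²)(1.57×10⁻⁹)/(0.753)⁴ = 5.189×10⁻¹⁰ N.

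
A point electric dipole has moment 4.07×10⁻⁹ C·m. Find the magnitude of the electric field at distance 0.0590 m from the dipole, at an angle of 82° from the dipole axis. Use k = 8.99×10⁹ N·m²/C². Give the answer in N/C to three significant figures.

E ≈ 1.83×10⁵ N/C

At angle θ the dipole field magnitude is E = (kp/r³)·√(1 + 3cos²θ).
kp/r³ = (8.99×10⁹)(4.07×10⁻⁹) / (0.0590)³ = 1.782×10⁵ N/C.
√(1 + 3cos²82°) = √(1 + 3·0.0194) = √1.0581 ≈ 1.0286.
E ≈ 1.782×10⁵ × 1.029 = 1.833×10⁵ N/C.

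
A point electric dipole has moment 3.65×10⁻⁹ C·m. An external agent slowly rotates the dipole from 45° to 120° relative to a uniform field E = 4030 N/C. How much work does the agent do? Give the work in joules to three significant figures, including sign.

W ≈ 1.78×10⁻⁵ J

W_ext = ΔU = U(θ₂) − U(θ₁) = −pE cosθ₂ − (−pE cosθ₁) = pE(cosθ₁ − cosθ₂).
W = (3.65×10⁻⁹)(4030)·(cos45° − cos120°) = (1.471×10⁻⁵)·(+1.2071) = 1.776×10⁻⁵ J.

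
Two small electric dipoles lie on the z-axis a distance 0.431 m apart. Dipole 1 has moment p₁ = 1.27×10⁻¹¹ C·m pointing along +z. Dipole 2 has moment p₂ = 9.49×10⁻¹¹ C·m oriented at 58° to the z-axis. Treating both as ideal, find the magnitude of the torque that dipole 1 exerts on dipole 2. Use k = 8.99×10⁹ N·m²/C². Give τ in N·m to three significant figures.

The second dipole sits on the axis of the first, so the field there is axial: E₁ = 2kp₁/r³ along +z.
E₁ = 2(8.99×10⁹)(1.27×10⁻¹¹)/(0.431)³ = 2.852 N/C.
Torque on the second dipole: τ = p₂ E₁ sinθ.
τ = (9.49×10⁻¹¹)(2.852)·sin58° = 2.295×10⁻¹⁰ N·m.

τ ≈ 2.30×10⁻¹⁰ N·m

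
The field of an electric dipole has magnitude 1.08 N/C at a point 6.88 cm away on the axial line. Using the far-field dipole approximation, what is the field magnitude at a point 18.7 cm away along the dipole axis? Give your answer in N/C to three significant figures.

E ≈ 0.0538 N/C

Dipole fields scale as 1/r³ in the far field; the geometry is the same at both points.
E₂ = E₁ · (r₁/r₂)³ = 1.08 · (6.88/18.7)³.
(r₁/r₂)³ = (0.3679)³ = 0.0498.
E₂ ≈ 0.05379 N/C.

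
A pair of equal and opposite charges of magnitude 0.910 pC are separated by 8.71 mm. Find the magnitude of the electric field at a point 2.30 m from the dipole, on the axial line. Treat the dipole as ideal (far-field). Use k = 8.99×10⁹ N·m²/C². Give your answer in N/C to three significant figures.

Dipole moment p = qd = (9.10×10⁻¹³ C)(0.00871 m) = 7.926×10⁻¹⁵ C·m.
On the dipole axis E = 2kp/r³.
E = 2·(8.99×10⁹)(7.926×10⁻¹⁵) / (2.30)³ = 1.171×10⁻⁵ N/C.

E ≈ 1.17×10⁻⁵ N/C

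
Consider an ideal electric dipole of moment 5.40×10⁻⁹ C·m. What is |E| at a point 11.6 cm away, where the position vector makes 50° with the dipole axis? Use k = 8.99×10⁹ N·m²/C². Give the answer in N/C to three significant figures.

At angle θ the dipole field magnitude is E = (kp/r³)·√(1 + 3cos²θ).
kp/r³ = (8.99×10⁹)(5.40×10⁻⁹) / (0.116)³ = 3.110×10⁴ N/C.
√(1 + 3cos²50°) = √(1 + 3·0.4132) = √2.2395 ≈ 1.4965.
E ≈ 3.110×10⁴ × 1.497 = 4.654×10⁴ N/C.

E ≈ 4.65×10⁴ N/C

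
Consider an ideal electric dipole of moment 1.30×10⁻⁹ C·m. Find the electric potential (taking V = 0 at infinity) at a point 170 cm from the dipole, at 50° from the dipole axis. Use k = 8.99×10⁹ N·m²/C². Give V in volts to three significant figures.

The dipole potential is V = kp cosθ / r².
V = (8.99×10⁹)(1.30×10⁻⁹)·cos50° / (1.70)² = 2.599 V.

V ≈ 2.60 V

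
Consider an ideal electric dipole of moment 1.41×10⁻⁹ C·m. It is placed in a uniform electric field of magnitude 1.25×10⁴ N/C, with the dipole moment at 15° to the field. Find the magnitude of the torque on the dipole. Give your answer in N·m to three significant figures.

τ ≈ 4.56×10⁻⁶ N·m

Torque on an electric dipole: τ = pE sinθ.
τ = (1.41×10⁻⁹)(1.25×10⁴)·sin15° = 4.562×10⁻⁶ N·m.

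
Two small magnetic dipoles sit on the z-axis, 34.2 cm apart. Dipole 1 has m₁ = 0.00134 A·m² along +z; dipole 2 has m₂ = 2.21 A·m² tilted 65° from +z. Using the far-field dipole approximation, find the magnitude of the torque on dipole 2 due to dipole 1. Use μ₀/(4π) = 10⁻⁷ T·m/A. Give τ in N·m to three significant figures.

τ ≈ 1.34×10⁻⁸ N·m

Dipole B is on the axis of dipole A, so B₁ there is axial: B₁ = (μ₀/4π)·2m₁/r³ along +z.
B₁ = 2(10⁻⁷)(0.00134)/(0.342)³ = 6.700×10⁻⁹ T.
τ = m₂ B₁ sinθ.
τ = (2.21)(6.700×10⁻⁹)·sin65° = 1.342×10⁻⁸ N·m.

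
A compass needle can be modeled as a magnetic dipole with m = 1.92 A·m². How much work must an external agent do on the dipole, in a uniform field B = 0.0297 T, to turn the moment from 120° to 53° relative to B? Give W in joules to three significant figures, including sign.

W_ext = ΔU = −mB cosθ₂ + mB cosθ₁ = mB(cosθ₁ − cosθ₂).
W = (1.92)(0.0297)·(cos120° − cos53°) = (0.05702)·(-1.1018) = -0.06283 J.

W ≈ -0.0628 J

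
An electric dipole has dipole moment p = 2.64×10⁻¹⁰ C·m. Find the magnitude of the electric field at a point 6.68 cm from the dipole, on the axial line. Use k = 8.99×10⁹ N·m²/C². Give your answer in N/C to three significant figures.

On the dipole axis E = 2kp/r³.
E = 2·(8.99×10⁹)(2.64×10⁻¹⁰) / (0.0668)³ = 1.592×10⁴ N/C.

E ≈ 1.59×10⁴ N/C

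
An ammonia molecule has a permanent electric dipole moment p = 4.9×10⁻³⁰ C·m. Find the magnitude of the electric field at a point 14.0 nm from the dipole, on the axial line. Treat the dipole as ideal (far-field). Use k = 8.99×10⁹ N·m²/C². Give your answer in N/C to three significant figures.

On the dipole axis E = 2kp/r³.
E = 2·(8.99×10⁹)(4.90×10⁻³⁰) / (1.40×10⁻⁸)³ = 3.211×10⁴ N/C.

E ≈ 3.21×10⁴ N/C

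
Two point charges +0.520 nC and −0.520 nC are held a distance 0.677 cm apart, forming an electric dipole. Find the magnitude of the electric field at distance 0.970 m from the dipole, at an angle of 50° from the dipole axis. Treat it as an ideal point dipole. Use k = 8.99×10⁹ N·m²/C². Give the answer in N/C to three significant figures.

Dipole moment p = qd = (5.20×10⁻¹⁰ C)(0.00677 m) = 3.52×10⁻¹² C·m.
At angle θ the dipole field magnitude is E = (kp/r³)·√(1 + 3cos²θ).
kp/r³ = (8.99×10⁹)(3.52×10⁻¹²) / (0.970)³ = 0.03467 N/C.
√(1 + 3cos²50°) = √(1 + 3·0.4132) = √2.2395 ≈ 1.4965.
E ≈ 0.03467 × 1.497 = 0.05189 N/C.

E ≈ 0.0519 N/C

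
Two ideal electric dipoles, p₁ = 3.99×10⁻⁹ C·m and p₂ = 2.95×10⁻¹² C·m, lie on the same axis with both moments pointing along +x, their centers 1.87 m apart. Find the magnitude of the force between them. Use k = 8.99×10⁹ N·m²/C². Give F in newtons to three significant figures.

On-axis field of dipole 1 at distance r: E = 2kp₁/r³. Force on dipole 2 is F = p₂·dE/dr (gradient along axis).
dE/dr = −6kp₁/r⁴, so |F| = 6kp₁p₂/r⁴ (attractive for aligned moments).
F = 6(8.99×10⁹)(3.99×10⁻⁹)(2.95×10⁻¹²)/(1.87)⁴ = 5.192×10⁻¹¹ N.

F ≈ 5.19×10⁻¹¹ N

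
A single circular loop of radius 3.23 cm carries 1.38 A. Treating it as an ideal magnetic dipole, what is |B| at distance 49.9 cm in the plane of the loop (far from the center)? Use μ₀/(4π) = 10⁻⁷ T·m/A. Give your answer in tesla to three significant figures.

Magnetic moment m = IA = Iπa² = (1.38)·π·(0.0323)² = 0.004523 A·m².
In the equatorial plane B = (μ₀/4π)·m/r³ (half the axial value).
B = (10⁻⁷)·(0.004523) / (0.499)³ = 3.640×10⁻⁹ T.

B ≈ 3.64×10⁻⁹ T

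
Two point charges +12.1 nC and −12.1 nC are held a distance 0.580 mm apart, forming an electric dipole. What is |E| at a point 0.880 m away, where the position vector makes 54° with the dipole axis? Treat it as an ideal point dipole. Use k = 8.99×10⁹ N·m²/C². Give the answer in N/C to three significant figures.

Dipole moment p = qd = (1.21×10⁻⁸ C)(5.80×10⁻⁴ m) = 7.018×10⁻¹² C·m.
At angle θ the dipole field magnitude is E = (kp/r³)·√(1 + 3cos²θ).
kp/r³ = (8.99×10⁹)(7.018×10⁻¹²) / (0.880)³ = 0.09258 N/C.
√(1 + 3cos²54°) = √(1 + 3·0.3455) = √2.0365 ≈ 1.4271.
E ≈ 0.09258 × 1.427 = 0.1321 N/C.

E ≈ 0.132 N/C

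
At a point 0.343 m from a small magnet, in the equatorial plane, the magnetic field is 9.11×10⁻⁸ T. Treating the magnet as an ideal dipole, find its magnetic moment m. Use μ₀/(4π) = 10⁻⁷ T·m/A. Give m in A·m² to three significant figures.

m ≈ 0.0368 A·m²

In the equatorial plane B = (μ₀/4π)·m/r³, so m = Br³·4π/(μ₀).
m = (9.11×10⁻⁸)·(0.343)³ / (10⁻⁷) = 0.03676 A·m².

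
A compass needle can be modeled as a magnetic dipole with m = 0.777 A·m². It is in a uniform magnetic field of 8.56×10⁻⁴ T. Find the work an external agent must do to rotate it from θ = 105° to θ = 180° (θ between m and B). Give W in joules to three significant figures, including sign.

W ≈ 4.93×10⁻⁴ J

W_ext = ΔU = −mB cosθ₂ + mB cosθ₁ = mB(cosθ₁ − cosθ₂).
W = (0.777)(8.56×10⁻⁴)·(cos105° − cos180°) = (6.651×10⁻⁴)·(+0.7412) = 4.930×10⁻⁴ J.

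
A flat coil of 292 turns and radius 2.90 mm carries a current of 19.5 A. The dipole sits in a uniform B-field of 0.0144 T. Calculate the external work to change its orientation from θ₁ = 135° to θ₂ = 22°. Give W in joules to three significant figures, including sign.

m = NIA = NIπa² = 292·(19.5)·π·(0.00290)² = 0.1504 A·m².
W_ext = ΔU = −mB cosθ₂ + mB cosθ₁ = mB(cosθ₁ − cosθ₂).
W = (0.1504)(0.0144)·(cos135° − cos22°) = (0.002166)·(-1.6343) = -0.003539 J.

W ≈ -0.00354 J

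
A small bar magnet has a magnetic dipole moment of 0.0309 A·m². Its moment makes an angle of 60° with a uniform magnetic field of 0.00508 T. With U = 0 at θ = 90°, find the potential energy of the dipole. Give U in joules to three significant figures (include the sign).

U = −m·B = −mB cosθ.
U = −(0.0309)(0.00508)·cos60° = -7.849×10⁻⁵ J.

U ≈ -7.85×10⁻⁵ J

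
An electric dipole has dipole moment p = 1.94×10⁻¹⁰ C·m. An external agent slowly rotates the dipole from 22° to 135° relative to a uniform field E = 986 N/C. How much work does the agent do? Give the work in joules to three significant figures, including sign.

W ≈ 3.13×10⁻⁷ J

W_ext = ΔU = U(θ₂) − U(θ₁) = −pE cosθ₂ − (−pE cosθ₁) = pE(cosθ₁ − cosθ₂).
W = (1.94×10⁻¹⁰)(986)·(cos22° − cos135°) = (1.913×10⁻⁷)·(+1.6343) = 3.126×10⁻⁷ J.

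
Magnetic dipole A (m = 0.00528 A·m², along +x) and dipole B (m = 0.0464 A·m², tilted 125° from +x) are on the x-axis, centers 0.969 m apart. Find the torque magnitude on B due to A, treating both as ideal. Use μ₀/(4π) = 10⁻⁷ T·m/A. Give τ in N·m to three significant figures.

Dipole B is on the axis of dipole A, so B₁ there is axial: B₁ = (μ₀/4π)·2m₁/r³ along +x.
B₁ = 2(10⁻⁷)(0.00528)/(0.969)³ = 1.161×10⁻⁹ T.
τ = m₂ B₁ sinθ.
τ = (0.0464)(1.161×10⁻⁹)·sin125° = 4.411×10⁻¹¹ N·m.

τ ≈ 4.41×10⁻¹¹ N·m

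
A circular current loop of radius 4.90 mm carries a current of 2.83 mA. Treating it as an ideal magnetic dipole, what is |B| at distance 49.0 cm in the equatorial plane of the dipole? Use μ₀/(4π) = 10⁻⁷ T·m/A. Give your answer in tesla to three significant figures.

Magnetic moment m = IA = Iπa² = (0.00283)·π·(0.00490)² = 2.135×10⁻⁷ A·m².
In the equatorial plane B = (μ₀/4π)·m/r³ (half the axial value).
B = (10⁻⁷)·(2.135×10⁻⁷) / (0.490)³ = 1.815×10⁻¹³ T.

B ≈ 1.81×10⁻¹³ T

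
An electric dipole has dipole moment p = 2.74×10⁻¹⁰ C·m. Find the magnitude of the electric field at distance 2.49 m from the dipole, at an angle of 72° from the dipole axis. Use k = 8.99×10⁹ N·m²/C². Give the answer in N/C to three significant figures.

At angle θ the dipole field magnitude is E = (kp/r³)·√(1 + 3cos²θ).
kp/r³ = (8.99×10⁹)(2.74×10⁻¹⁰) / (2.49)³ = 0.1596 N/C.
√(1 + 3cos²72°) = √(1 + 3·0.0955) = √1.2865 ≈ 1.1342.
E ≈ 0.1596 × 1.134 = 0.1810 N/C.

E ≈ 0.181 N/C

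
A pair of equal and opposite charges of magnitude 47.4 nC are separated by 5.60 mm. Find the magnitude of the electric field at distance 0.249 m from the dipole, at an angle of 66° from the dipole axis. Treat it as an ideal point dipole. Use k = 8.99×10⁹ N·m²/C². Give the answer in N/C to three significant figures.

E ≈ 189 N/C

Dipole moment p = qd = (4.74×10⁻⁸ C)(0.00560 m) = 2.654×10⁻¹⁰ C·m.
At angle θ the dipole field magnitude is E = (kp/r³)·√(1 + 3cos²θ).
kp/r³ = (8.99×10⁹)(2.654×10⁻¹⁰) / (0.249)³ = 154.5 N/C.
√(1 + 3cos²66°) = √(1 + 3·0.1654) = √1.4963 ≈ 1.2232.
E ≈ 154.5 × 1.223 = 189.0 N/C.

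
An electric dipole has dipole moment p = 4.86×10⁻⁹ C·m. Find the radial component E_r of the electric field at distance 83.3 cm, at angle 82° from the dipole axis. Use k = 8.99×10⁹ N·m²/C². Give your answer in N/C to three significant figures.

For a dipole, E_r = (2kp cosθ)/r³.
kp/r³ = (8.99×10⁹)(4.86×10⁻⁹)/(0.833)³ = 75.59 N/C.
E_r = 2·75.59·cos82° = 21.04 N/C.

E_r ≈ 21.0 N/C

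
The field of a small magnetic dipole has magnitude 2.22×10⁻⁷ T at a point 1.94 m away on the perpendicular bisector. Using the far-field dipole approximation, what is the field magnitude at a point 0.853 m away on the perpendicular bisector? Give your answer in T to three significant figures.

B ≈ 2.61×10⁻⁶ T

Dipole fields scale as 1/r³ in the far field; the geometry is the same at both points.
B₂ = B₁ · (r₁/r₂)³ = 2.22×10⁻⁷ · (1.94/0.853)³.
(r₁/r₂)³ = (2.274)³ = 11.76.
B₂ ≈ 2.612×10⁻⁶ T.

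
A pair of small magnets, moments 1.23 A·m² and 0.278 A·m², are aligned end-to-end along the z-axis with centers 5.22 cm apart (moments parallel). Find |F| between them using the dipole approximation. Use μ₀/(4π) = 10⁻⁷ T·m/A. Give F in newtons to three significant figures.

F ≈ 0.0276 N

On-axis B of dipole 1: B = (μ₀/4π)·2m₁/r³. Force on dipole 2: F = m₂·dB/dr.
dB/dr = −(μ₀/4π)·6m₁/r⁴, so |F| = (μ₀/4π)·6m₁m₂/r⁴.
F = 6(10⁻⁷)(1.23)(0.278)/(0.0522)⁴ = 0.02763 N.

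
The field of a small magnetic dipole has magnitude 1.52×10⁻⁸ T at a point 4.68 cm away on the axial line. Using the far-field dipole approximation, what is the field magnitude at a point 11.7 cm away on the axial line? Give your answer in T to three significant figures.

Dipole fields scale as 1/r³ in the far field; the geometry is the same at both points.
B₂ = B₁ · (r₁/r₂)³ = 1.52×10⁻⁸ · (4.68/11.7)³.
(r₁/r₂)³ = (0.4)³ = 0.064.
B₂ ≈ 9.728×10⁻¹⁰ T.

B ≈ 9.73×10⁻¹⁰ T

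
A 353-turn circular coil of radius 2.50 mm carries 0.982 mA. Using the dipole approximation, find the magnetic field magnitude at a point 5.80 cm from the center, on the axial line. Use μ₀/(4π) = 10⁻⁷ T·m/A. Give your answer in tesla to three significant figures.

m = NIA = NIπa² = 353·(9.82×10⁻⁴)·π·(0.00250)² = 6.806×10⁻⁶ A·m².
On axis B = (μ₀/4π)·2m/r³.
B = 2·(10⁻⁷)·(6.806×10⁻⁶) / (0.0580)³ = 6.977×10⁻⁹ T.

B ≈ 6.98×10⁻⁹ T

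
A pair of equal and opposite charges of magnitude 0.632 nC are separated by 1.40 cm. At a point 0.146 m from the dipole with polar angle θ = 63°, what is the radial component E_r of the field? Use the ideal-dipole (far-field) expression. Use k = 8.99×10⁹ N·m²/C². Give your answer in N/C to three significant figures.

Dipole moment p = qd = (6.32×10⁻¹⁰ C)(0.0140 m) = 8.848×10⁻¹² C·m.
For a dipole, E_r = (2kp cosθ)/r³.
kp/r³ = (8.99×10⁹)(8.848×10⁻¹²)/(0.146)³ = 25.56 N/C.
E_r = 2·25.56·cos63° = 23.21 N/C.

E_r ≈ 23.2 N/C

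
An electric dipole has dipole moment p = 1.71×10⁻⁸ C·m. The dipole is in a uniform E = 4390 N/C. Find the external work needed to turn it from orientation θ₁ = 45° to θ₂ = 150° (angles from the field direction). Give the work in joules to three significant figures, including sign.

W ≈ 1.18×10⁻⁴ J

W_ext = ΔU = U(θ₂) − U(θ₁) = −pE cosθ₂ − (−pE cosθ₁) = pE(cosθ₁ − cosθ₂).
W = (1.71×10⁻⁸)(4390)·(cos45° − cos150°) = (7.507×10⁻⁵)·(+1.5731) = 1.181×10⁻⁴ J.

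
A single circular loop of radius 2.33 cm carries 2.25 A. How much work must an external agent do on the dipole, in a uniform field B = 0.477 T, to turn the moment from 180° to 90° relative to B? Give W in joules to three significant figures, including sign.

Magnetic moment m = IA = Iπa² = (2.25)·π·(0.0233)² = 0.003837 A·m².
W_ext = ΔU = −mB cosθ₂ + mB cosθ₁ = mB(cosθ₁ − cosθ₂).
W = (0.003837)(0.477)·(cos180° − cos90°) = (0.001830)·(-1.0000) = -0.001830 J.

W ≈ -0.00183 J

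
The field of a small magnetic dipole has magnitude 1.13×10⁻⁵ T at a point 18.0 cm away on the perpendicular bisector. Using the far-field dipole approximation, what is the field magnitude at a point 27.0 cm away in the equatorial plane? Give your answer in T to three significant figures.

Dipole fields scale as 1/r³ in the far field; the geometry is the same at both points.
B₂ = B₁ · (r₁/r₂)³ = 1.13×10⁻⁵ · (18.0/27.0)³.
(r₁/r₂)³ = (0.6667)³ = 0.2963.
B₂ ≈ 3.348×10⁻⁶ T.

B ≈ 3.35×10⁻⁶ T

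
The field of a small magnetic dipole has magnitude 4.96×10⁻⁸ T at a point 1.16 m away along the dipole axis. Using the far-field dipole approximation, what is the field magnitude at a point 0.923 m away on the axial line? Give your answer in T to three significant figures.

B ≈ 9.85×10⁻⁸ T

Dipole fields scale as 1/r³ in the far field; the geometry is the same at both points.
B₂ = B₁ · (r₁/r₂)³ = 4.96×10⁻⁸ · (1.16/0.923)³.
(r₁/r₂)³ = (1.257)³ = 1.985.
B₂ ≈ 9.846×10⁻⁸ T.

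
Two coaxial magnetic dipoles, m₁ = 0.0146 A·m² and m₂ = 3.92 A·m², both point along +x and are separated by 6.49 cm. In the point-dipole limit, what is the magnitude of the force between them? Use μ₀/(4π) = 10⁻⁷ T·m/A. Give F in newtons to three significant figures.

On-axis B of dipole 1: B = (μ₀/4π)·2m₁/r³. Force on dipole 2: F = m₂·dB/dr.
dB/dr = −(μ₀/4π)·6m₁/r⁴, so |F| = (μ₀/4π)·6m₁m₂/r⁴.
F = 6(10⁻⁷)(0.0146)(3.92)/(0.0649)⁴ = 0.001936 N.

F ≈ 0.00194 N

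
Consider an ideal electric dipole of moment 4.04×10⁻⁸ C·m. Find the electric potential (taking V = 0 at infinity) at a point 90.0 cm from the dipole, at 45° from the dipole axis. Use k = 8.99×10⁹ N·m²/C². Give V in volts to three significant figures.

V ≈ 317 V

The dipole potential is V = kp cosθ / r².
V = (8.99×10⁹)(4.04×10⁻⁸)·cos45° / (0.900)² = 317.1 V.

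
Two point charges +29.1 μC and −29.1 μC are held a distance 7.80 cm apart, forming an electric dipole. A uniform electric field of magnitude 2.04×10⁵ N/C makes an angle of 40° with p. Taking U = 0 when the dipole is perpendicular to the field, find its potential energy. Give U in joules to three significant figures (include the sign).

U ≈ -0.355 J

Dipole moment p = qd = (2.91×10⁻⁵ C)(0.0780 m) = 2.27×10⁻⁶ C·m.
U = −p·E = −pE cosθ.
U = −(2.27×10⁻⁶)(2.04×10⁵)·cos40° = -0.3547 J.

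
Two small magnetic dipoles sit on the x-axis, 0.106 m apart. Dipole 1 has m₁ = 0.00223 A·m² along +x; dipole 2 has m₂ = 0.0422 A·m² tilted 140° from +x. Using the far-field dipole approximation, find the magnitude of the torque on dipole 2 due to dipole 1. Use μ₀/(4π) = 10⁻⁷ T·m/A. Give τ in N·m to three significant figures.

Dipole B is on the axis of dipole A, so B₁ there is axial: B₁ = (μ₀/4π)·2m₁/r³ along +x.
B₁ = 2(10⁻⁷)(0.00223)/(0.106)³ = 3.745×10⁻⁷ T.
τ = m₂ B₁ sinθ.
τ = (0.0422)(3.745×10⁻⁷)·sin140° = 1.016×10⁻⁸ N·m.

τ ≈ 1.02×10⁻⁸ N·m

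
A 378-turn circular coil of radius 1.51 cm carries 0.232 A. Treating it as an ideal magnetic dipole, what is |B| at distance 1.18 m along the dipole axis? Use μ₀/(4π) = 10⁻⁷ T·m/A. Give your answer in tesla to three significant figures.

B ≈ 7.65×10⁻⁹ T

m = NIA = NIπa² = 378·(0.232)·π·(0.0151)² = 0.06282 A·m².
On axis B = (μ₀/4π)·2m/r³.
B = 2·(10⁻⁷)·(0.06282) / (1.18)³ = 7.647×10⁻⁹ T.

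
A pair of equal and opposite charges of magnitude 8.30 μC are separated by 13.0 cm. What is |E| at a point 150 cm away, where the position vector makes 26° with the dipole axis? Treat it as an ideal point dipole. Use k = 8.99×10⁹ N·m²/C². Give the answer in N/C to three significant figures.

E ≈ 5320 N/C

Dipole moment p = qd = (8.30×10⁻⁶ C)(0.130 m) = 1.079×10⁻⁶ C·m.
At angle θ the dipole field magnitude is E = (kp/r³)·√(1 + 3cos²θ).
kp/r³ = (8.99×10⁹)(1.079×10⁻⁶) / (1.50)³ = 2874 N/C.
√(1 + 3cos²26°) = √(1 + 3·0.8078) = √3.4235 ≈ 1.8503.
E ≈ 2874 × 1.850 = 5318 N/C.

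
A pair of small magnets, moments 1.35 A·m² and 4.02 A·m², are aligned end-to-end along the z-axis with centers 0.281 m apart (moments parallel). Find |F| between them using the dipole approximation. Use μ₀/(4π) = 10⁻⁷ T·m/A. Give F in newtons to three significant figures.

F ≈ 5.22×10⁻⁴ N

On-axis B of dipole 1: B = (μ₀/4π)·2m₁/r³. Force on dipole 2: F = m₂·dB/dr.
dB/dr = −(μ₀/4π)·6m₁/r⁴, so |F| = (μ₀/4π)·6m₁m₂/r⁴.
F = 6(10⁻⁷)(1.35)(4.02)/(0.281)⁴ = 5.223×10⁻⁴ N.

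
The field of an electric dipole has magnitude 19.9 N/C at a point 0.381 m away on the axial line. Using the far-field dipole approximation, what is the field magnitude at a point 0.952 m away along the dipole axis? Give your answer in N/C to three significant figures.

E ≈ 1.28 N/C

Dipole fields scale as 1/r³ in the far field; the geometry is the same at both points.
E₂ = E₁ · (r₁/r₂)³ = 19.9 · (0.381/0.952)³.
(r₁/r₂)³ = (0.4002)³ = 0.0641.
E₂ ≈ 1.276 N/C.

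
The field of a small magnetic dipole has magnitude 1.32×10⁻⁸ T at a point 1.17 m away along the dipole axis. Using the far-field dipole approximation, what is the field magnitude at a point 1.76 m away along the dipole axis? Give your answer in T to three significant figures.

Dipole fields scale as 1/r³ in the far field; the geometry is the same at both points.
B₂ = B₁ · (r₁/r₂)³ = 1.32×10⁻⁸ · (1.17/1.76)³.
(r₁/r₂)³ = (0.6648)³ = 0.2938.
B₂ ≈ 3.878×10⁻⁹ T.

B ≈ 3.88×10⁻⁹ T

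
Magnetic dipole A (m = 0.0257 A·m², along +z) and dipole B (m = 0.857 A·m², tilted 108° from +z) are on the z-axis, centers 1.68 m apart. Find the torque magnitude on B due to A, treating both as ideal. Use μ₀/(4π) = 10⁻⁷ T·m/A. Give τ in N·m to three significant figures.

τ ≈ 8.84×10⁻¹⁰ N·m

Dipole B is on the axis of dipole A, so B₁ there is axial: B₁ = (μ₀/4π)·2m₁/r³ along +z.
B₁ = 2(10⁻⁷)(0.0257)/(1.68)³ = 1.084×10⁻⁹ T.
τ = m₂ B₁ sinθ.
τ = (0.857)(1.084×10⁻⁹)·sin108° = 8.835×10⁻¹⁰ N·m.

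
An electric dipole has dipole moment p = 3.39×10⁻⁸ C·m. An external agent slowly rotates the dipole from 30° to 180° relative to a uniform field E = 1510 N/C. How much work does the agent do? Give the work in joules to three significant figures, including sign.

W_ext = ΔU = U(θ₂) − U(θ₁) = −pE cosθ₂ − (−pE cosθ₁) = pE(cosθ₁ − cosθ₂).
W = (3.39×10⁻⁸)(1510)·(cos30° − cos180°) = (5.119×10⁻⁵)·(+1.8660) = 9.552×10⁻⁵ J.

W ≈ 9.55×10⁻⁵ J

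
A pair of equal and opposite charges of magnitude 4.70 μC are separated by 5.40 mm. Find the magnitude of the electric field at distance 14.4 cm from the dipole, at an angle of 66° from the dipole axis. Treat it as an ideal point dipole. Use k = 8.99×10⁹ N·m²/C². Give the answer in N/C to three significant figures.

E ≈ 9.35×10⁴ N/C

Dipole moment p = qd = (4.70×10⁻⁶ C)(0.00540 m) = 2.538×10⁻⁸ C·m.
At angle θ the dipole field magnitude is E = (kp/r³)·√(1 + 3cos²θ).
kp/r³ = (8.99×10⁹)(2.538×10⁻⁸) / (0.144)³ = 7.641×10⁴ N/C.
√(1 + 3cos²66°) = √(1 + 3·0.1654) = √1.4963 ≈ 1.2232.
E ≈ 7.641×10⁴ × 1.223 = 9.347×10⁴ N/C.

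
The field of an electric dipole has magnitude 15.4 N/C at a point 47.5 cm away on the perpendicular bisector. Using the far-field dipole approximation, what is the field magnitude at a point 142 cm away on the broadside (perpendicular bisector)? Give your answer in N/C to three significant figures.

E ≈ 0.576 N/C

Dipole fields scale as 1/r³ in the far field; the geometry is the same at both points.
E₂ = E₁ · (r₁/r₂)³ = 15.4 · (47.5/142)³.
(r₁/r₂)³ = (0.3345)³ = 0.03743.
E₂ ≈ 0.5764 N/C.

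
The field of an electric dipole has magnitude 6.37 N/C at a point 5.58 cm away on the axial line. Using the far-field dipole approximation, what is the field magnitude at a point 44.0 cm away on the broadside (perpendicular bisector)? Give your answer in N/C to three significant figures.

Dipole fields scale as 1/r³ in the far field.
The axial field is twice the equatorial field at the same r, so the geometry factor is 1/2.
E₂ = E₁ · (1/2) · (r₁/r₂)³ = 6.37 · 0.5 · (5.58/44.0)³.
(r₁/r₂)³ = (0.1268)³ = 0.00204.
E₂ ≈ 0.006496 N/C.

E ≈ 0.00650 N/C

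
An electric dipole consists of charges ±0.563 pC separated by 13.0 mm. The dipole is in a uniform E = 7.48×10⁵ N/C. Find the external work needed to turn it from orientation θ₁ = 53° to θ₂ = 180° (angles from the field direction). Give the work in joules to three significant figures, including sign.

Dipole moment p = qd = (5.63×10⁻¹³ C)(0.0130 m) = 7.319×10⁻¹⁵ C·m.
W_ext = ΔU = U(θ₂) − U(θ₁) = −pE cosθ₂ − (−pE cosθ₁) = pE(cosθ₁ − cosθ₂).
W = (7.319×10⁻¹⁵)(7.48×10⁵)·(cos53° − cos180°) = (5.475×10⁻⁹)·(+1.6018) = 8.769×10⁻⁹ J.

W ≈ 8.77×10⁻⁹ J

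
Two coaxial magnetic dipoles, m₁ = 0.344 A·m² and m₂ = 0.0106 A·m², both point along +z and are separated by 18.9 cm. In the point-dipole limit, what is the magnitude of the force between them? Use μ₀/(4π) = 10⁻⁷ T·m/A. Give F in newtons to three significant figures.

On-axis B of dipole 1: B = (μ₀/4π)·2m₁/r³. Force on dipole 2: F = m₂·dB/dr.
dB/dr = −(μ₀/4π)·6m₁/r⁴, so |F| = (μ₀/4π)·6m₁m₂/r⁴.
F = 6(10⁻⁷)(0.344)(0.0106)/(0.189)⁴ = 1.715×10⁻⁶ N.

F ≈ 1.71×10⁻⁶ N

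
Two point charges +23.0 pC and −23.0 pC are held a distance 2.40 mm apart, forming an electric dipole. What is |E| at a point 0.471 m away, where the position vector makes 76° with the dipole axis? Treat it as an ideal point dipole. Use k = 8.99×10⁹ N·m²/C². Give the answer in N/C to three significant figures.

Dipole moment p = qd = (2.30×10⁻¹¹ C)(0.00240 m) = 5.52×10⁻¹⁴ C·m.
At angle θ the dipole field magnitude is E = (kp/r³)·√(1 + 3cos²θ).
kp/r³ = (8.99×10⁹)(5.52×10⁻¹⁴) / (0.471)³ = 0.004749 N/C.
√(1 + 3cos²76°) = √(1 + 3·0.0585) = √1.1756 ≈ 1.0842.
E ≈ 0.004749 × 1.084 = 0.005149 N/C.

E ≈ 0.00515 N/C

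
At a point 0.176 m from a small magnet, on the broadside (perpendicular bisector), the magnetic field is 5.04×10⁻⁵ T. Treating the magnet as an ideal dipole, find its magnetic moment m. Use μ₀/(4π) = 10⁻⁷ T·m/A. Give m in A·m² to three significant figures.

m ≈ 2.75 A·m²

In the equatorial plane B = (μ₀/4π)·m/r³, so m = Br³·4π/(μ₀).
m = (5.04×10⁻⁵)·(0.176)³ / (10⁻⁷) = 2.748 A·m².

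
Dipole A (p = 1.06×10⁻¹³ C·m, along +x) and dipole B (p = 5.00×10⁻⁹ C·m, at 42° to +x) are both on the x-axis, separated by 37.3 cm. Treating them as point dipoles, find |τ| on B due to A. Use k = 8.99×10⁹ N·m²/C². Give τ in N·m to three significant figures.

The second dipole sits on the axis of the first, so the field there is axial: E₁ = 2kp₁/r³ along +x.
E₁ = 2(8.99×10⁹)(1.06×10⁻¹³)/(0.373)³ = 0.03673 N/C.
Torque on the second dipole: τ = p₂ E₁ sinθ.
τ = (5.00×10⁻⁹)(0.03673)·sin42° = 1.229×10⁻¹⁰ N·m.

τ ≈ 1.23×10⁻¹⁰ N·m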